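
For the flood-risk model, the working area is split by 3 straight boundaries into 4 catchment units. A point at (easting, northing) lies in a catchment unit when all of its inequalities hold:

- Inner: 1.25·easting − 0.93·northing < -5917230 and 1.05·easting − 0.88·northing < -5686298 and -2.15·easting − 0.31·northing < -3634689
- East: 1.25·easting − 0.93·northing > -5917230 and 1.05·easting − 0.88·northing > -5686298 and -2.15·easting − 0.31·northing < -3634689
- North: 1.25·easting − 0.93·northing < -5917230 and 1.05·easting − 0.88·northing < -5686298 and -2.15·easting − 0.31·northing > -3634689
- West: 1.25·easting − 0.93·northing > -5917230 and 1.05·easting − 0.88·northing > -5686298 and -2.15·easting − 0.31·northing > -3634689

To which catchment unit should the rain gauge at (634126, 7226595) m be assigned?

1.25·634126 − 0.93·7226595 = -5928075.850, which is < -5917230
1.05·634126 − 0.88·7226595 = -5693571.300, which is < -5686298
-2.15·634126 − 0.31·7226595 = -3603615.350, which is > -3634689
This sign pattern matches North.

North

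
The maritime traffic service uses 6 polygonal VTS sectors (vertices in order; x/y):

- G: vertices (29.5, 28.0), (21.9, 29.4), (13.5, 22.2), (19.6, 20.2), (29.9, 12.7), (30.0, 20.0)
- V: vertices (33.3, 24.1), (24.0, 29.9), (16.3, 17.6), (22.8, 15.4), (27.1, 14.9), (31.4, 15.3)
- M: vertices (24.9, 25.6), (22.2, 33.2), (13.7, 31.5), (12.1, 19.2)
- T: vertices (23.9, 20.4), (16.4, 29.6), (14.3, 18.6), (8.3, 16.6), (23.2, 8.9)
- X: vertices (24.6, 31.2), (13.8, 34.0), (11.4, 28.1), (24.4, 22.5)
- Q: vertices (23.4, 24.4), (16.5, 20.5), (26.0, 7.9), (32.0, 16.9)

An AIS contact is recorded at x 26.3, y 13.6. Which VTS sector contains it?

Cast a ray rightward from (26.3, 13.6). For each polygon, the edges (by vertex number in listed order) whose endpoints lie on opposite sides of y = 13.6, where each meets that height, and whether that is right or left of the point:
G: 4–5 at x≈28.66 (right), 5–6 at x≈29.91 (right) → 2 crossings.
V: no edge straddles that height → 0 crossings.
M: no edge straddles that height → 0 crossings.
T: 4–5 at x≈14.11 (left), 5–1 at x≈23.49 (left) → 0 crossings.
X: no edge straddles that height → 0 crossings.
Q: 2–3 at x≈21.70 (left), 3–4 at x≈29.80 (right) → 1 crossing.
Only Q has an odd count, so the point is inside Q.

Q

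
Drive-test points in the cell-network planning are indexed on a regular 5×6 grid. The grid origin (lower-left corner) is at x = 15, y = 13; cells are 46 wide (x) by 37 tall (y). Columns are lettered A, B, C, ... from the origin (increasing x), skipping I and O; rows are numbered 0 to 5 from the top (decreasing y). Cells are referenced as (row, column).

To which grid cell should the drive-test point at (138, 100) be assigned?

Column index: ⌊(138 − 15) / 46⌋ = ⌊2.674⌋ = 2 → column C
Row offset from origin: ⌊(100 − 13) / 37⌋ = ⌊2.351⌋ = 2 → row 3 (counted from top)

(3, C)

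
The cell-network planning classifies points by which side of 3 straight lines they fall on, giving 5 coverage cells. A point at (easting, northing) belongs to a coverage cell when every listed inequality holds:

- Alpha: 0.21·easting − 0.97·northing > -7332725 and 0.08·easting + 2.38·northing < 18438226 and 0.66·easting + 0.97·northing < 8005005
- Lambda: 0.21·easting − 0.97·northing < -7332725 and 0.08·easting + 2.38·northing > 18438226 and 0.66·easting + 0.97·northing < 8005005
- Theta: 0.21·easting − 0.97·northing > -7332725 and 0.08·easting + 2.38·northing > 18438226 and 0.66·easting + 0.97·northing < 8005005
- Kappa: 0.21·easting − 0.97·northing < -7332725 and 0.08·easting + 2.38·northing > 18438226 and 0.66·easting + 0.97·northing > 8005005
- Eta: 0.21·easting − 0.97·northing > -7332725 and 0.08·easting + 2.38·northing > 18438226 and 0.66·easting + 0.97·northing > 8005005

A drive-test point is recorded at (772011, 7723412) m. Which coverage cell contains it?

Theta

0.21·772011 − 0.97·7723412 = -7329587.330, which is > -7332725
0.08·772011 + 2.38·7723412 = 18443481.440, which is > 18438226
0.66·772011 + 0.97·7723412 = 8001236.900, which is < 8005005
This sign pattern matches Theta.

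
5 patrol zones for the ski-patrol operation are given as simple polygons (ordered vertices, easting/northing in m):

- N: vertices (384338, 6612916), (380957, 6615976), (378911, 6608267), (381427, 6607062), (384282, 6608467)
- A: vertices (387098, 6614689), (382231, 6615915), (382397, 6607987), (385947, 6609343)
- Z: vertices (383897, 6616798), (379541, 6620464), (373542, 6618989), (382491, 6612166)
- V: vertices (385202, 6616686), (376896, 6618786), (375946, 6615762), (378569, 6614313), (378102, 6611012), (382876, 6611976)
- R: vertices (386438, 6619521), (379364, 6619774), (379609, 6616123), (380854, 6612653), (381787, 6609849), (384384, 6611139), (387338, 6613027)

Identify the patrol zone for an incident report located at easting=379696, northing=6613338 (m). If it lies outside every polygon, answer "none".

Cast a ray rightward from (379696, 6613338). For each polygon, the edges (by vertex number in listed order) whose endpoints lie on opposite sides of northing = 6613338, where each meets that height, and whether that is right or left of the point:
N: 1–2 at easting≈383871.7 (right), 2–3 at easting≈380256.9 (right) → 2 crossings.
A: 2–3 at easting≈382285.0 (right), 4–1 at easting≈386807.1 (right) → 2 crossings.
Z: 3–4 at easting≈380953.8 (right), 4–1 at easting≈382846.7 (right) → 2 crossings.
V: 4–5 at easting≈378431.1 (left), 6–1 at easting≈383548.6 (right) → 1 crossing.
R: 3–4 at easting≈380608.2 (right), 7–1 at easting≈387294.9 (right) → 2 crossings.
Only V has an odd count, so the point is inside V.

V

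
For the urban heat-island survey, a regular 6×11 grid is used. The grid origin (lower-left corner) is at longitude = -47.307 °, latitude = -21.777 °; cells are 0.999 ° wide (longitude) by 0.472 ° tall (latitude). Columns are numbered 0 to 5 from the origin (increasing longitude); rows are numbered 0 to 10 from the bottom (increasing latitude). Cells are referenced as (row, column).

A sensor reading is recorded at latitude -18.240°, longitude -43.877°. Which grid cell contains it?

(7, 3)

Column index: ⌊(-43.877 − -47.307) / 0.999⌋ = ⌊3.433⌋ = 3
Row offset from origin: ⌊(-18.240 − -21.777) / 0.472⌋ = ⌊7.494⌋ = 7 → row 7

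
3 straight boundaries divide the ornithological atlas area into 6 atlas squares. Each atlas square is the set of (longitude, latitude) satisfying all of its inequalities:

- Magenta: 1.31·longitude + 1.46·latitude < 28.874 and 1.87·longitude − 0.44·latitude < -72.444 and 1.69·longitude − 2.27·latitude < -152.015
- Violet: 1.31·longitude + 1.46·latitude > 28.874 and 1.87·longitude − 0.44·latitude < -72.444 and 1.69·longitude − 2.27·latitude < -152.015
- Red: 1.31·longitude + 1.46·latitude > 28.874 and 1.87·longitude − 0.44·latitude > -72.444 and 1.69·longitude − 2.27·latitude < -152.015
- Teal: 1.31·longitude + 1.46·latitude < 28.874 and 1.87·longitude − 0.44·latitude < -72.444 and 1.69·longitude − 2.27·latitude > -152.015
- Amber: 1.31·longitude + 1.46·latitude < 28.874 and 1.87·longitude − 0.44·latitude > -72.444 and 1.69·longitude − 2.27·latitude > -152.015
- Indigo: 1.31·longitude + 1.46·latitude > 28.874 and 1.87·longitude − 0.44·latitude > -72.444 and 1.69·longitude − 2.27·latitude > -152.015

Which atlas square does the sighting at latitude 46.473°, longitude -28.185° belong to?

Violet

1.31·-28.185 + 1.46·46.473 = 30.928, which is > 28.874
1.87·-28.185 − 0.44·46.473 = -73.154, which is < -72.444
1.69·-28.185 − 2.27·46.473 = -153.126, which is < -152.015
This sign pattern matches Violet.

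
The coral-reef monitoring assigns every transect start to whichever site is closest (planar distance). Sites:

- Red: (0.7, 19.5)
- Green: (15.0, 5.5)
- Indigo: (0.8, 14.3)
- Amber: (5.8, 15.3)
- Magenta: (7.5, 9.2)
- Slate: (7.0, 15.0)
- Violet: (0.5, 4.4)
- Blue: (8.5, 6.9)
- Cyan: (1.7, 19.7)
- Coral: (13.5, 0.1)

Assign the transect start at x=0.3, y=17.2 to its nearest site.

Squared distances to each site:
Red: 5.450; Green: 352.980; Indigo: 8.660; Amber: 33.860; Magenta: 115.840; Slate: 49.730; Violet: 163.880; Blue: 173.330; Cyan: 8.210; Coral: 466.650.
Minimum at Red.

Red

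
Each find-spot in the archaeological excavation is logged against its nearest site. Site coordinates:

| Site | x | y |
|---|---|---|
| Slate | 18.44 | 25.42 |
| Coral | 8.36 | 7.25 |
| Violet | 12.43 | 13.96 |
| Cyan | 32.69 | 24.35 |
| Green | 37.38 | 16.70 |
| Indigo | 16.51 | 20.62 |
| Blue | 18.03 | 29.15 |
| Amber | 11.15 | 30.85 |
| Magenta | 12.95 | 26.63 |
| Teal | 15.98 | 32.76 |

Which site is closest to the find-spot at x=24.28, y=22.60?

Slate

Squared distances to each site:
Slate: 42.058; Coral: 489.069; Violet: 215.072; Cyan: 73.791; Green: 206.420; Indigo: 64.293; Blue: 81.965; Amber: 240.459; Magenta: 144.610; Teal: 172.116.
Minimum at Slate.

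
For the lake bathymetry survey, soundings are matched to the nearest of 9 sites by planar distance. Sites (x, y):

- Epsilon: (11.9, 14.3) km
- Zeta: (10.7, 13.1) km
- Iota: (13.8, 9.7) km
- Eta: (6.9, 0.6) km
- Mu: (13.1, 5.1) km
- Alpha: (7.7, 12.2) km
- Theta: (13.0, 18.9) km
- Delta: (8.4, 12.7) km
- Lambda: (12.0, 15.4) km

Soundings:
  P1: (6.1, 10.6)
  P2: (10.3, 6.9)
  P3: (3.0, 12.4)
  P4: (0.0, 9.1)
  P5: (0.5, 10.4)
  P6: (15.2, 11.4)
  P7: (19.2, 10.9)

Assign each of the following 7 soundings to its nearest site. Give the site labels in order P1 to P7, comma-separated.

Alpha, Mu, Alpha, Alpha, Alpha, Iota, Iota

P1 → Alpha (d²=5.12)
P2 → Mu (d²=11.08)
P3 → Alpha (d²=22.13)
P4 → Alpha (d²=68.90)
P5 → Alpha (d²=55.08)
P6 → Iota (d²=4.85)
P7 → Iota (d²=30.60)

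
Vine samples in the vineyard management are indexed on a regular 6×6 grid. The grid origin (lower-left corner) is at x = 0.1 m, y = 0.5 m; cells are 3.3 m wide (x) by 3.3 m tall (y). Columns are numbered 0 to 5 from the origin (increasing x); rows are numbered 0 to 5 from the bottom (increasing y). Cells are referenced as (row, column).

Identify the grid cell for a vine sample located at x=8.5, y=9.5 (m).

(2, 2)

Column index: ⌊(8.5 − 0.1) / 3.3⌋ = ⌊2.545⌋ = 2
Row offset from origin: ⌊(9.5 − 0.5) / 3.3⌋ = ⌊2.727⌋ = 2 → row 2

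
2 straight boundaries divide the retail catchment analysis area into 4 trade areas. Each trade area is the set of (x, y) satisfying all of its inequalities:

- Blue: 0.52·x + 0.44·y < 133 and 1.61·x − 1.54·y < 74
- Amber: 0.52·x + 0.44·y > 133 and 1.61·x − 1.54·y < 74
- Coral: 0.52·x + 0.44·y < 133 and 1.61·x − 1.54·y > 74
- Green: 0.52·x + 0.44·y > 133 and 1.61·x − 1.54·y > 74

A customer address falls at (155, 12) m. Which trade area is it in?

0.52·155 + 0.44·12 = 85.880, which is < 133
1.61·155 − 1.54·12 = 231.070, which is > 74
This sign pattern matches Coral.

Coral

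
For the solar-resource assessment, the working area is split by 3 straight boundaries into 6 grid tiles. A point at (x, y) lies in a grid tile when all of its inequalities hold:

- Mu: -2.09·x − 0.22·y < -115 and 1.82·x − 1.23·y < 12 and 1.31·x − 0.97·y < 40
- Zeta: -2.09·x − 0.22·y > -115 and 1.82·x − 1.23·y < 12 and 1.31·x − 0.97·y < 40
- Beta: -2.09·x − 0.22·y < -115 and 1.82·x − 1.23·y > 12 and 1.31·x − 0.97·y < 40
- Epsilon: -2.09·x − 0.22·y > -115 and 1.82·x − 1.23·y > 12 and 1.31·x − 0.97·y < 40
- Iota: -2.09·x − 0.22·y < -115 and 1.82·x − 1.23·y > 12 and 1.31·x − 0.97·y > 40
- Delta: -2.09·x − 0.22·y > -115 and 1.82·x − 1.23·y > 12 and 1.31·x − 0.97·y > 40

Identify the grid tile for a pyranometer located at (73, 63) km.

-2.09·73 − 0.22·63 = -166.430, which is < -115
1.82·73 − 1.23·63 = 55.370, which is > 12
1.31·73 − 0.97·63 = 34.520, which is < 40
This sign pattern matches Beta.

Beta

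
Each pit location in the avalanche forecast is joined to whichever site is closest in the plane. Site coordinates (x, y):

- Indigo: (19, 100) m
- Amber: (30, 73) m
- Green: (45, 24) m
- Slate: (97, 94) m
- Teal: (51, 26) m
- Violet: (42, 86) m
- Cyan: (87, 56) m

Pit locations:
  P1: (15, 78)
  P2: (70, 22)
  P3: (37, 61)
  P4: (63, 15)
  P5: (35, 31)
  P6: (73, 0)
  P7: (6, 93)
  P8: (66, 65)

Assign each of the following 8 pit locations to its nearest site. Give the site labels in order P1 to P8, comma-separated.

P1 → Amber (d²=250.00)
P2 → Teal (d²=377.00)
P3 → Amber (d²=193.00)
P4 → Teal (d²=265.00)
P5 → Green (d²=149.00)
P6 → Teal (d²=1160.00)
P7 → Indigo (d²=218.00)
P8 → Cyan (d²=522.00)

Amber, Teal, Amber, Teal, Green, Teal, Indigo, Cyan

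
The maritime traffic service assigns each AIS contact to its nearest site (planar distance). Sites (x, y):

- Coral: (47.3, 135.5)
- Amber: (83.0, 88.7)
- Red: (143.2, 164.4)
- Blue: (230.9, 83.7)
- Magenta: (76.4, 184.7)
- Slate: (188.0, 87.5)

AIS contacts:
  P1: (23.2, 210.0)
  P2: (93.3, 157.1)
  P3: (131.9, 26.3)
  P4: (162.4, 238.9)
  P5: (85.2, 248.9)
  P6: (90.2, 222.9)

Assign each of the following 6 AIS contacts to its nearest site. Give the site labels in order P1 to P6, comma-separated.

Magenta, Magenta, Amber, Red, Magenta, Magenta

P1 → Magenta (d²=3470.33)
P2 → Magenta (d²=1047.37)
P3 → Amber (d²=6284.97)
P4 → Red (d²=5918.89)
P5 → Magenta (d²=4199.08)
P6 → Magenta (d²=1649.68)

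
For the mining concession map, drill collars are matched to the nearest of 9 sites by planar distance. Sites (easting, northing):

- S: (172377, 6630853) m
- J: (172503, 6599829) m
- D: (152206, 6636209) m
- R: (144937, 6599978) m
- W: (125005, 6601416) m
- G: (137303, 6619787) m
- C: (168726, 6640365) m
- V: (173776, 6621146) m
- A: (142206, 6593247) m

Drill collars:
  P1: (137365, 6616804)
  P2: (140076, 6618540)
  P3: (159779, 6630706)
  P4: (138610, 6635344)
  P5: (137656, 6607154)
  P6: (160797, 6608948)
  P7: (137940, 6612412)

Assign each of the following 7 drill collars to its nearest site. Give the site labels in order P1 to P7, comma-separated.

G, G, D, D, R, J, G

P1 → G (d²=8902133.00)
P2 → G (d²=9244538.00)
P3 → D (d²=87633338.00)
P4 → D (d²=185599441.00)
P5 → R (d²=104507937.00)
P6 → J (d²=220186597.00)
P7 → G (d²=54796394.00)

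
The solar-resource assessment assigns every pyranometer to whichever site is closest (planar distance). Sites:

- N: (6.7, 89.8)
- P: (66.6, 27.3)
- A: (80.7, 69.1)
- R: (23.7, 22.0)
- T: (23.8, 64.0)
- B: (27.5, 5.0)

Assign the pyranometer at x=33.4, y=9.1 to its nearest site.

B

Squared distances to each site:
N: 7225.380; P: 1433.480; A: 5837.290; R: 260.500; T: 3106.170; B: 51.620.
Minimum at B.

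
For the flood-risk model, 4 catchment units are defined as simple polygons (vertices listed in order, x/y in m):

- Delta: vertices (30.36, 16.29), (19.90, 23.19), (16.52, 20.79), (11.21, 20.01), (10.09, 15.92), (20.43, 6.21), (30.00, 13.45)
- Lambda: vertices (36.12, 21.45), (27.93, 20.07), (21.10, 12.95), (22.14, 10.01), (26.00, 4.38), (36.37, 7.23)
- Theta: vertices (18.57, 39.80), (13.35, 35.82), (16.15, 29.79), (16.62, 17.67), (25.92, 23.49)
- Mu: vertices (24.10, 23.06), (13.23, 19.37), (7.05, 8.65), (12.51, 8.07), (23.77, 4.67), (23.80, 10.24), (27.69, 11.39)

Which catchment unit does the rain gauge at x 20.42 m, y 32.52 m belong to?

Cast a ray rightward from (20.42, 32.52). For each polygon, the edges (by vertex number in listed order) whose endpoints lie on opposite sides of y = 32.52, where each meets that height, and whether that is right or left of the point:
Delta: no edge straddles that height → 0 crossings.
Lambda: no edge straddles that height → 0 crossings.
Theta: 2–3 at x≈14.882 (left), 5–1 at x≈21.851 (right) → 1 crossing.
Mu: no edge straddles that height → 0 crossings.
Only Theta has an odd count, so the point is inside Theta.

Theta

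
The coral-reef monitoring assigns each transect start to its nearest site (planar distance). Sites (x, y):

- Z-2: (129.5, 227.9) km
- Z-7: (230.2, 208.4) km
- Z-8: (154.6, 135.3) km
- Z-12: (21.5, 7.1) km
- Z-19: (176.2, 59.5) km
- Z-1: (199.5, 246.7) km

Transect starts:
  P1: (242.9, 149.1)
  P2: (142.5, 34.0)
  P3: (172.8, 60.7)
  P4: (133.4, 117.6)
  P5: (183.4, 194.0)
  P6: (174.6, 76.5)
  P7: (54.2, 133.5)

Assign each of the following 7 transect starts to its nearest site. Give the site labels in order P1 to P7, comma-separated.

P1 → Z-7 (d²=3677.78)
P2 → Z-19 (d²=1785.94)
P3 → Z-19 (d²=13.00)
P4 → Z-8 (d²=762.73)
P5 → Z-7 (d²=2397.60)
P6 → Z-19 (d²=291.56)
P7 → Z-8 (d²=10083.40)

Z-7, Z-19, Z-19, Z-8, Z-7, Z-19, Z-8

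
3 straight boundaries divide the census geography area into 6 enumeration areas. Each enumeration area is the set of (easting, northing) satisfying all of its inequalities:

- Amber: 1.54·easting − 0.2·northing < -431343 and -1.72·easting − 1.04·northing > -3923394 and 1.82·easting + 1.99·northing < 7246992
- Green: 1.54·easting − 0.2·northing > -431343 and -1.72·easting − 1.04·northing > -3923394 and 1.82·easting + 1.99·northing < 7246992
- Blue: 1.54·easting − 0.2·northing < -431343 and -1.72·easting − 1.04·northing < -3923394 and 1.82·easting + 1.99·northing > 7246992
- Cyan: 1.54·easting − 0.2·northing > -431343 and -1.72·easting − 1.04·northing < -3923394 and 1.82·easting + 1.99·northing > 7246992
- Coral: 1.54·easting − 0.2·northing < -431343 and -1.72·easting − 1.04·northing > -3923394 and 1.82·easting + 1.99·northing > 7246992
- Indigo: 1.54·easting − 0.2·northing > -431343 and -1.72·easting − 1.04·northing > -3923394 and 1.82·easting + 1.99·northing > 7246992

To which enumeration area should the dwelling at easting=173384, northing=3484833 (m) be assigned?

Indigo

1.54·173384 − 0.2·3484833 = -429955.240, which is > -431343
-1.72·173384 − 1.04·3484833 = -3922446.800, which is > -3923394
1.82·173384 + 1.99·3484833 = 7250376.550, which is > 7246992
This sign pattern matches Indigo.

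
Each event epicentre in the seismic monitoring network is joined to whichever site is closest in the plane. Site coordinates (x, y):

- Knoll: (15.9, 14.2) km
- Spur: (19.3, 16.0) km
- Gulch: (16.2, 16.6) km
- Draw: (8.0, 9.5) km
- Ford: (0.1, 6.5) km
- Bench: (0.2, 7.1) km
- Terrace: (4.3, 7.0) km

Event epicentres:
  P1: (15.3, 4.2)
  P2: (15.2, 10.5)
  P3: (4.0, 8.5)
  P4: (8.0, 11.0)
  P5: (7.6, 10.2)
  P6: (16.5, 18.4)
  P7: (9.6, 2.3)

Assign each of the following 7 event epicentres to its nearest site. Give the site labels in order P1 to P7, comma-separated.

Draw, Knoll, Terrace, Draw, Draw, Gulch, Terrace

P1 → Draw (d²=81.38)
P2 → Knoll (d²=14.18)
P3 → Terrace (d²=2.34)
P4 → Draw (d²=2.25)
P5 → Draw (d²=0.65)
P6 → Gulch (d²=3.33)
P7 → Terrace (d²=50.18)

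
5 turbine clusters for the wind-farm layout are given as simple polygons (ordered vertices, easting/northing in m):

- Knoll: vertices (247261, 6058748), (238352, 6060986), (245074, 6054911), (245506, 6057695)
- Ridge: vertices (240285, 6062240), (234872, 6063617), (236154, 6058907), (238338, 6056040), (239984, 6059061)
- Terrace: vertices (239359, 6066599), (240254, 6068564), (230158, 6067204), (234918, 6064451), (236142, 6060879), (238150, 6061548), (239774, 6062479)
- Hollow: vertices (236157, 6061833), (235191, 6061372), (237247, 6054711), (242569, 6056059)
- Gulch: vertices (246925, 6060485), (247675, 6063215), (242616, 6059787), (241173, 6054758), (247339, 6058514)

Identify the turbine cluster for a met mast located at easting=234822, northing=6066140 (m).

Terrace

Cast a ray rightward from (234822, 6066140). For each polygon, the edges (by vertex number in listed order) whose endpoints lie on opposite sides of northing = 6066140, where each meets that height, and whether that is right or left of the point:
Knoll: no edge straddles that height → 0 crossings.
Ridge: no edge straddles that height → 0 crossings.
Terrace: 3–4 at easting≈231997.7 (left), 7–1 at easting≈239405.2 (right) → 1 crossing.
Hollow: no edge straddles that height → 0 crossings.
Gulch: no edge straddles that height → 0 crossings.
Only Terrace has an odd count, so the point is inside Terrace.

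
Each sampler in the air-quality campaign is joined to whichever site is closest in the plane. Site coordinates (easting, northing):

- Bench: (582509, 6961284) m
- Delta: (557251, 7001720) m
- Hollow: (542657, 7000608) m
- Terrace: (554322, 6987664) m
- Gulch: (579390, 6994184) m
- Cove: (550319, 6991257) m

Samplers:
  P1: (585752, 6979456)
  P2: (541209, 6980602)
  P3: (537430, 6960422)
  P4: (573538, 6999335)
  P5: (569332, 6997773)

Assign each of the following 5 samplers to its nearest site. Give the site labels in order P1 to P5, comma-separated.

Gulch, Cove, Terrace, Gulch, Gulch

P1 → Gulch (d²=257389028.00)
P2 → Cove (d²=196521125.00)
P3 → Terrace (d²=1027466228.00)
P4 → Gulch (d²=60778705.00)
P5 → Gulch (d²=114044285.00)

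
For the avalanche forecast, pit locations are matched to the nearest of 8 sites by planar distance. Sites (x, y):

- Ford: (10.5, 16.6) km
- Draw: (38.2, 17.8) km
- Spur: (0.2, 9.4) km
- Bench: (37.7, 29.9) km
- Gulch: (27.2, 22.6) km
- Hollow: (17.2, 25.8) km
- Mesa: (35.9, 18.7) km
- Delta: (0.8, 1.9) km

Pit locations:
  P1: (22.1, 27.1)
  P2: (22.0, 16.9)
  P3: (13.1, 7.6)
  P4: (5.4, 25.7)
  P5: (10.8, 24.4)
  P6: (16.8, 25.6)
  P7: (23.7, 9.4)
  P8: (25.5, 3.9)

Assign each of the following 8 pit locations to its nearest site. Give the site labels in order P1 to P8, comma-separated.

P1 → Hollow (d²=25.70)
P2 → Gulch (d²=59.53)
P3 → Ford (d²=87.76)
P4 → Ford (d²=108.82)
P5 → Hollow (d²=42.92)
P6 → Hollow (d²=0.20)
P7 → Gulch (d²=186.49)
P8 → Mesa (d²=327.20)

Hollow, Gulch, Ford, Ford, Hollow, Hollow, Gulch, Mesa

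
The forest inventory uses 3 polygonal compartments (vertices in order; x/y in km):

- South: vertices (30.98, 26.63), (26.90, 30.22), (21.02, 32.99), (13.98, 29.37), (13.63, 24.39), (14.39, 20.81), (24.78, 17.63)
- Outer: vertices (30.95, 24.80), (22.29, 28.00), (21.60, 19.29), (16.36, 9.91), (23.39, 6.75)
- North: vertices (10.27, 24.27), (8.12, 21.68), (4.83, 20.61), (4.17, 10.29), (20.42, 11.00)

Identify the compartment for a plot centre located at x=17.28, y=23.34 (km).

South

Cast a ray rightward from (17.28, 23.34). For each polygon, the edges (by vertex number in listed order) whose endpoints lie on opposite sides of y = 23.34, where each meets that height, and whether that is right or left of the point:
South: 5–6 at x≈13.853 (left), 7–1 at x≈28.714 (right) → 1 crossing.
Outer: 2–3 at x≈21.921 (right), 5–1 at x≈30.338 (right) → 2 crossings.
North: 1–2 at x≈9.498 (left), 5–1 at x≈10.981 (left) → 0 crossings.
Only South has an odd count, so the point is inside South.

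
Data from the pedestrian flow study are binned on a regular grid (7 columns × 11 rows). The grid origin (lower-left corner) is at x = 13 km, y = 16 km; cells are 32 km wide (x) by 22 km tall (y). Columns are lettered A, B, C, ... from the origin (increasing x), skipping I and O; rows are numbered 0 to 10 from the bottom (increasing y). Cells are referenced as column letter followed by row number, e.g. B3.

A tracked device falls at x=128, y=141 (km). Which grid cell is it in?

D5

Column index: ⌊(128 − 13) / 32⌋ = ⌊3.594⌋ = 3 → column D
Row offset from origin: ⌊(141 − 16) / 22⌋ = ⌊5.682⌋ = 5 → row 5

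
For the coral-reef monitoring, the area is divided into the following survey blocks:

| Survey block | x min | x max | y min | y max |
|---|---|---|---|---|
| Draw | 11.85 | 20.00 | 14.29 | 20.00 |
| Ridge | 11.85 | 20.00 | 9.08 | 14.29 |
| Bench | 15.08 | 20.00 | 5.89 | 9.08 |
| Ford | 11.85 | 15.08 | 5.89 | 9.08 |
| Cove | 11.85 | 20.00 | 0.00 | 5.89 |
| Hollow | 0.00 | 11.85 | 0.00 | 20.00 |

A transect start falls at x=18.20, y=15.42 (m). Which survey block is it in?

Draw

The point has x = 18.20 and y = 15.42.
Only Draw satisfies 11.85 ≤ x ≤ 20.00 and 14.29 ≤ y ≤ 20.00.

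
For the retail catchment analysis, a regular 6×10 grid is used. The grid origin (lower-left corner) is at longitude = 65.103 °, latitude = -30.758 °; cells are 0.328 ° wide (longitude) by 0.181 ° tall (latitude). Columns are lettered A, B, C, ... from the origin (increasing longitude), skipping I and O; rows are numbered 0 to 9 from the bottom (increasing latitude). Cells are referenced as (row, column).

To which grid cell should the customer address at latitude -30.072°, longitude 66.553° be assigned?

(3, E)

Column index: ⌊(66.553 − 65.103) / 0.328⌋ = ⌊4.421⌋ = 4 → column E
Row offset from origin: ⌊(-30.072 − -30.758) / 0.181⌋ = ⌊3.790⌋ = 3 → row 3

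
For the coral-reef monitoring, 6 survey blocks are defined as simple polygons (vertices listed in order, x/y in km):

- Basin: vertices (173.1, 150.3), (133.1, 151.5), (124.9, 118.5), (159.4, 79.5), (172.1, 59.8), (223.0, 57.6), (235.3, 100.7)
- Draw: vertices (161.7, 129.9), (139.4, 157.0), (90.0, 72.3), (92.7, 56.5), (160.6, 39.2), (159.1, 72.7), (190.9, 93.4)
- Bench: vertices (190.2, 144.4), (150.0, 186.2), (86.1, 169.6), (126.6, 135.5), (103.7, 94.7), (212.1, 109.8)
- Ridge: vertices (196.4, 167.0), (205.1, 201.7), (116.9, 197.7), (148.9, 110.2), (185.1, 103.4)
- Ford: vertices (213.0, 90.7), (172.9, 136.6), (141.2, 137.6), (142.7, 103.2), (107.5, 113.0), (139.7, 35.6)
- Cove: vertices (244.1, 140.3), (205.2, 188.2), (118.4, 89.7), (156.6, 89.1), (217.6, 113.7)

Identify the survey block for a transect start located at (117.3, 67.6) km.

Draw

Cast a ray rightward from (117.3, 67.6). For each polygon, the edges (by vertex number in listed order) whose endpoints lie on opposite sides of y = 67.6, where each meets that height, and whether that is right or left of the point:
Basin: 4–5 at x≈167.07 (right), 6–7 at x≈225.85 (right) → 2 crossings.
Draw: 3–4 at x≈90.80 (left), 5–6 at x≈159.33 (right) → 1 crossing.
Bench: no edge straddles that height → 0 crossings.
Ridge: no edge straddles that height → 0 crossings.
Ford: 5–6 at x≈126.39 (right), 6–1 at x≈182.27 (right) → 2 crossings.
Cove: no edge straddles that height → 0 crossings.
Only Draw has an odd count, so the point is inside Draw.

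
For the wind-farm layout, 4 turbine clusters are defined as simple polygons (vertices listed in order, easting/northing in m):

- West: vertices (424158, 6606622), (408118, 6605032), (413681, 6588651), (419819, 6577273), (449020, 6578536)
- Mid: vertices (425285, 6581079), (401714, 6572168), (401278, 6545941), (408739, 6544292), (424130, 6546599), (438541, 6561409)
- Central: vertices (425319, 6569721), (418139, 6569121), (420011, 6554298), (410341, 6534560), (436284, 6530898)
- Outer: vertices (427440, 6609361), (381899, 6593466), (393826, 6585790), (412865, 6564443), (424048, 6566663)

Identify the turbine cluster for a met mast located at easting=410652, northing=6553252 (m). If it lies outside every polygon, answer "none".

Cast a ray rightward from (410652, 6553252). For each polygon, the edges (by vertex number in listed order) whose endpoints lie on opposite sides of northing = 6553252, where each meets that height, and whether that is right or left of the point:
West: no edge straddles that height → 0 crossings.
Mid: 2–3 at easting≈401399.5 (left), 5–6 at easting≈430603.8 (right) → 1 crossing.
Central: 3–4 at easting≈419498.5 (right), 5–1 at easting≈429970.4 (right) → 2 crossings.
Outer: no edge straddles that height → 0 crossings.
Only Mid has an odd count, so the point is inside Mid.

Mid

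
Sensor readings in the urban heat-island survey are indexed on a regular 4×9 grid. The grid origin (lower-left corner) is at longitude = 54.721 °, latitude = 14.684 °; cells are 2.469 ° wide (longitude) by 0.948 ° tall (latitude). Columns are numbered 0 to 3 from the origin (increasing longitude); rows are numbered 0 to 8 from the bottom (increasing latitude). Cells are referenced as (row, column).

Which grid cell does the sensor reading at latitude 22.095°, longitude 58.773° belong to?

Column index: ⌊(58.773 − 54.721) / 2.469⌋ = ⌊1.641⌋ = 1
Row offset from origin: ⌊(22.095 − 14.684) / 0.948⌋ = ⌊7.818⌋ = 7 → row 7

(7, 1)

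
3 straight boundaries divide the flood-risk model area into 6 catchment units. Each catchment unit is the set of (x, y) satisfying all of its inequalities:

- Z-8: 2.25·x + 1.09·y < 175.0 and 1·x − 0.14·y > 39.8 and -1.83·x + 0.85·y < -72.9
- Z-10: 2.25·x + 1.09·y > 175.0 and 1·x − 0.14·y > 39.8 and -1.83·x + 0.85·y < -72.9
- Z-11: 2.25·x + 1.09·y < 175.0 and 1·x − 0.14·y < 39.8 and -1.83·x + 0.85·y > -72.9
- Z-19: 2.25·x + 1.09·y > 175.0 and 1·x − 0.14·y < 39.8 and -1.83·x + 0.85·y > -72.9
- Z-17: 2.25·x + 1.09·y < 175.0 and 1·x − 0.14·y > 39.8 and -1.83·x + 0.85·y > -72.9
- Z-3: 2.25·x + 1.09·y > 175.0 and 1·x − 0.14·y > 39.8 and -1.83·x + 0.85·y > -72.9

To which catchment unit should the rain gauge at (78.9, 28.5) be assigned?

2.25·78.9 + 1.09·28.5 = 208.590, which is > 175.0
1·78.9 − 0.14·28.5 = 74.910, which is > 39.8
-1.83·78.9 + 0.85·28.5 = -120.162, which is < -72.9
This sign pattern matches Z-10.

Z-10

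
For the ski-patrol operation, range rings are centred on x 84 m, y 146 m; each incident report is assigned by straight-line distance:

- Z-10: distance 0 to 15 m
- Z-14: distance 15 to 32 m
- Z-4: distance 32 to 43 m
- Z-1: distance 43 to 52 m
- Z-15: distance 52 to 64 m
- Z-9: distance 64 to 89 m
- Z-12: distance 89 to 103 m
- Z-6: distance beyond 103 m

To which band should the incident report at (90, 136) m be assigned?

Z-10

Distance = √((90−84)² + (136−146)²) = √(36.000 + 100.000) = 11.662 m.
0 ≤ 11.662 < 15 → Z-10.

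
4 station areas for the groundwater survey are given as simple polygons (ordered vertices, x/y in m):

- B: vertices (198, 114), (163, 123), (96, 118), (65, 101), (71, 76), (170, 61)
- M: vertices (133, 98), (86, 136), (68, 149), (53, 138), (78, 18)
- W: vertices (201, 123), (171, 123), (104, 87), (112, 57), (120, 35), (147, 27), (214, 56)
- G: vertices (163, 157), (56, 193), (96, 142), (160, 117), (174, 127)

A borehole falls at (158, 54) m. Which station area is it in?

Cast a ray rightward from (158, 54). For each polygon, the edges (by vertex number in listed order) whose endpoints lie on opposite sides of y = 54, where each meets that height, and whether that is right or left of the point:
B: no edge straddles that height → 0 crossings.
M: 4–5 at x≈70.5 (left), 5–1 at x≈102.8 (left) → 0 crossings.
W: 4–5 at x≈113.1 (left), 6–7 at x≈209.4 (right) → 1 crossing.
G: no edge straddles that height → 0 crossings.
Only W has an odd count, so the point is inside W.

W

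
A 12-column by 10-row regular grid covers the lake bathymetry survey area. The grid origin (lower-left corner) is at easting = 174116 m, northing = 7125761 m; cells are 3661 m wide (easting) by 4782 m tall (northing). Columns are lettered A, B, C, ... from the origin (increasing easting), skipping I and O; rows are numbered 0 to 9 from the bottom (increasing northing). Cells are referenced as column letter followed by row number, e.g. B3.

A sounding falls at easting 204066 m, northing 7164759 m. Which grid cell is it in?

J8

Column index: ⌊(204066 − 174116) / 3661⌋ = ⌊8.181⌋ = 8 → column J
Row offset from origin: ⌊(7164759 − 7125761) / 4782⌋ = ⌊8.155⌋ = 8 → row 8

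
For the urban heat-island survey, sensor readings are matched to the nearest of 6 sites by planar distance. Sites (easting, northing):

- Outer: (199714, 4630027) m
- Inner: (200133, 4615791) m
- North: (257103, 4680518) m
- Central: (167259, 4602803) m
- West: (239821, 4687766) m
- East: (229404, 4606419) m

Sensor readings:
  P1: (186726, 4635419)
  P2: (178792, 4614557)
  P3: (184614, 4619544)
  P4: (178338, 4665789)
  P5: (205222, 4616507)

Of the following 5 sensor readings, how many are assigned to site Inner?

2

P1 → Outer
P2 → Central
P3 → Inner
P4 → Outer
P5 → Inner
2 of the 5 go to Inner.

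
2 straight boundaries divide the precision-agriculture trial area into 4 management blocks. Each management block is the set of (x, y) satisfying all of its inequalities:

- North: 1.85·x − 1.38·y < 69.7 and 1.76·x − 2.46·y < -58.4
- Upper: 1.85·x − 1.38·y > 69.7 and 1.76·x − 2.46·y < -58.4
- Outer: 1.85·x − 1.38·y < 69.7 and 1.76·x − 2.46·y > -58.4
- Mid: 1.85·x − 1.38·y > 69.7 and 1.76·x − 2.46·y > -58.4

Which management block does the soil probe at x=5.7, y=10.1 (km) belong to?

Outer

1.85·5.7 − 1.38·10.1 = -3.393, which is < 69.7
1.76·5.7 − 2.46·10.1 = -14.814, which is > -58.4
This sign pattern matches Outer.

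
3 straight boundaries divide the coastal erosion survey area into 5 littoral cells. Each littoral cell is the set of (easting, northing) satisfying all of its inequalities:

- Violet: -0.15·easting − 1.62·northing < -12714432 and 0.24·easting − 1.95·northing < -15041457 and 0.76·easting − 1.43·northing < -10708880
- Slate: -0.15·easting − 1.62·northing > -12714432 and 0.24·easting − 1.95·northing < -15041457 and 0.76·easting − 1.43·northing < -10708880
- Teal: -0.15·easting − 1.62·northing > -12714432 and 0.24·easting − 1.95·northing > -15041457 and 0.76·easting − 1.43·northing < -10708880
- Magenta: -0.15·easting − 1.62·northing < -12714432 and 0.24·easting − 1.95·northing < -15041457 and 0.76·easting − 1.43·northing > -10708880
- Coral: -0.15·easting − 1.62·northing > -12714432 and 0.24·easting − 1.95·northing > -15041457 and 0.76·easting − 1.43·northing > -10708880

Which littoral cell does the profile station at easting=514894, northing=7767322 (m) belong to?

Teal

-0.15·514894 − 1.62·7767322 = -12660295.740, which is > -12714432
0.24·514894 − 1.95·7767322 = -15022703.340, which is > -15041457
0.76·514894 − 1.43·7767322 = -10715951.020, which is < -10708880
This sign pattern matches Teal.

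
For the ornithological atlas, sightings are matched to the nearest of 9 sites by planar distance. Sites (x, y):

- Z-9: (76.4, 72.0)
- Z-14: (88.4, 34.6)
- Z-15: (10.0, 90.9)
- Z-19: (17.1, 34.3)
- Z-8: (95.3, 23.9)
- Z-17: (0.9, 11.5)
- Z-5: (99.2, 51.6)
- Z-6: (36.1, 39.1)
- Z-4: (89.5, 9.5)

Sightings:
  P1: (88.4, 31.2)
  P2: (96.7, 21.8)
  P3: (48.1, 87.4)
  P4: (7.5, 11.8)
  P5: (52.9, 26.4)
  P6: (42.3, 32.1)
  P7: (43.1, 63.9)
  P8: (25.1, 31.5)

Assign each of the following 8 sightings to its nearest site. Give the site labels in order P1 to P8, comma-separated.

Z-14, Z-8, Z-9, Z-17, Z-6, Z-6, Z-6, Z-19

P1 → Z-14 (d²=11.56)
P2 → Z-8 (d²=6.37)
P3 → Z-9 (d²=1038.05)
P4 → Z-17 (d²=43.65)
P5 → Z-6 (d²=443.53)
P6 → Z-6 (d²=87.44)
P7 → Z-6 (d²=664.04)
P8 → Z-19 (d²=71.84)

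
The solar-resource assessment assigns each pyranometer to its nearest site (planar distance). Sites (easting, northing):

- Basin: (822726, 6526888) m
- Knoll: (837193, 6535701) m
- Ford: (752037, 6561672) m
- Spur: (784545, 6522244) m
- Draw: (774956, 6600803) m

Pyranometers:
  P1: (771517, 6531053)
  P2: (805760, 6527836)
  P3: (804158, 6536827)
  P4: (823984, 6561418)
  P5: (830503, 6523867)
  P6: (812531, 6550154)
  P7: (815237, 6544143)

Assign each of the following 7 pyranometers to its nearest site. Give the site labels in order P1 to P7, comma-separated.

P1 → Spur (d²=247327265.00)
P2 → Basin (d²=288743860.00)
P3 → Basin (d²=443554345.00)
P4 → Knoll (d²=835841770.00)
P5 → Basin (d²=69608170.00)
P6 → Basin (d²=645244781.00)
P7 → Basin (d²=353820146.00)

Spur, Basin, Basin, Knoll, Basin, Basin, Basin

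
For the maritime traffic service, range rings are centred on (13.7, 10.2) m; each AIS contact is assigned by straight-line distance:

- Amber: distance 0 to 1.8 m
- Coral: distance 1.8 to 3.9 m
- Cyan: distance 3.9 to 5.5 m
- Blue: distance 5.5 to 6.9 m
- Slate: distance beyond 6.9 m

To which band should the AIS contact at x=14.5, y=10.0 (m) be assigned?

Distance = √((14.5−13.7)² + (10.0−10.2)²) = √(0.640 + 0.040) = 0.825 m.
0 ≤ 0.825 < 1.8 → Amber.

Amber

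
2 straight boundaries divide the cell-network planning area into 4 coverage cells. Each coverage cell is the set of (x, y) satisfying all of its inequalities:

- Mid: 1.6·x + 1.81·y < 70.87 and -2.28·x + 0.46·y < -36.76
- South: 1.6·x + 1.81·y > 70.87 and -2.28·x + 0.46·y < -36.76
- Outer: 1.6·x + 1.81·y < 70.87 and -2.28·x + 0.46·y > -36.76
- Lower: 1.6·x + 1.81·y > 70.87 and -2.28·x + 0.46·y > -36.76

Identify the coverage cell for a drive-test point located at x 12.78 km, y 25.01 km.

Outer

1.6·12.78 + 1.81·25.01 = 65.716, which is < 70.87
-2.28·12.78 + 0.46·25.01 = -17.634, which is > -36.76
This sign pattern matches Outer.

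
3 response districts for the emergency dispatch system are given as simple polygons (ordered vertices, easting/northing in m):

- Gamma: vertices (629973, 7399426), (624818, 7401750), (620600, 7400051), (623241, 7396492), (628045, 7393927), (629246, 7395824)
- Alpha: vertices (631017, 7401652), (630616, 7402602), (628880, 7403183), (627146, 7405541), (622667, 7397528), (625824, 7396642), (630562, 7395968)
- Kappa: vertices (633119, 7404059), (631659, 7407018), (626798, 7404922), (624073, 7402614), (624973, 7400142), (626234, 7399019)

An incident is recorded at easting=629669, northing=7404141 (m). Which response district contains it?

Kappa

Cast a ray rightward from (629669, 7404141). For each polygon, the edges (by vertex number in listed order) whose endpoints lie on opposite sides of northing = 7404141, where each meets that height, and whether that is right or left of the point:
Gamma: no edge straddles that height → 0 crossings.
Alpha: 3–4 at easting≈628175.5 (left), 4–5 at easting≈626363.4 (left) → 0 crossings.
Kappa: 1–2 at easting≈633078.5 (right), 3–4 at easting≈625875.9 (left) → 1 crossing.
Only Kappa has an odd count, so the point is inside Kappa.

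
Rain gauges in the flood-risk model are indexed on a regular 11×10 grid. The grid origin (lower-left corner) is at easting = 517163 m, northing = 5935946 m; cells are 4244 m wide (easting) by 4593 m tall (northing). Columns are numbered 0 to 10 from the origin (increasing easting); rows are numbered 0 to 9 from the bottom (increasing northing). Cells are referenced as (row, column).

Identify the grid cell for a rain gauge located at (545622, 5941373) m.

Column index: ⌊(545622 − 517163) / 4244⌋ = ⌊6.706⌋ = 6
Row offset from origin: ⌊(5941373 − 5935946) / 4593⌋ = ⌊1.182⌋ = 1 → row 1

(1, 6)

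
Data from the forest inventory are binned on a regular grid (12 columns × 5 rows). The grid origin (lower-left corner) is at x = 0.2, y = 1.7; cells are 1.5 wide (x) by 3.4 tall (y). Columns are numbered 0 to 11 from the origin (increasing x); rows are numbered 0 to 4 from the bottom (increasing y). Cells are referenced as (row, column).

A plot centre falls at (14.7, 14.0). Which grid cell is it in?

Column index: ⌊(14.7 − 0.2) / 1.5⌋ = ⌊9.667⌋ = 9
Row offset from origin: ⌊(14.0 − 1.7) / 3.4⌋ = ⌊3.618⌋ = 3 → row 3

(3, 9)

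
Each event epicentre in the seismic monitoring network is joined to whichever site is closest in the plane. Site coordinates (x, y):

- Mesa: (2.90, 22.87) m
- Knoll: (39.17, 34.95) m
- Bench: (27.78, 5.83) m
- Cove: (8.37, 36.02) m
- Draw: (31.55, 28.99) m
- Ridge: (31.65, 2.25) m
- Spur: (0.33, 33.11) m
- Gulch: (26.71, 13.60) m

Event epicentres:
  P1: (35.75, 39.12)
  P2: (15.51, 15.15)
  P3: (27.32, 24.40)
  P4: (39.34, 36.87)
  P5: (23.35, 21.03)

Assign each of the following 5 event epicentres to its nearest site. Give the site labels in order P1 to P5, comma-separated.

Knoll, Gulch, Draw, Knoll, Gulch

P1 → Knoll (d²=29.09)
P2 → Gulch (d²=127.84)
P3 → Draw (d²=38.96)
P4 → Knoll (d²=3.72)
P5 → Gulch (d²=66.49)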